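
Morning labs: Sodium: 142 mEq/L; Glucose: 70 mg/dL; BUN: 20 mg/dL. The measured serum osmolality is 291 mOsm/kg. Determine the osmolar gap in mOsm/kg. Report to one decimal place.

Calculated osmolality = 2·Na + glucose/18 + BUN/2.8
= 2·142 + 70/18 + 20/2.8
= 284 + 3.89 + 7.14
= 295.03 mOsm/kg ≈ 295.0 mOsm/kg
Osmolar gap = measured − calculated = 291 − 295.0 = -4.0 mOsm/kg

-4.0 mOsm/kg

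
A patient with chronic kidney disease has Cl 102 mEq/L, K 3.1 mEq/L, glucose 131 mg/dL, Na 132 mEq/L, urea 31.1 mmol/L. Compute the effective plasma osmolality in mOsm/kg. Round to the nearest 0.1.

Effective osmolality excludes urea (freely permeant across cell membranes):
2·Na + glucose/18
= 2·132 + 131/18
= 264 + 7.28
= 271.28 mOsm/kg

271.3 mOsm/kg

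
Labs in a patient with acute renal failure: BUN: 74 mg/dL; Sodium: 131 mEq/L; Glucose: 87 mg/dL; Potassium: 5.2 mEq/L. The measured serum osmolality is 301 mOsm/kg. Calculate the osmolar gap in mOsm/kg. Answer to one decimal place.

7.7 mOsm/kg

Calculated osmolality = 2·Na + glucose/18 + BUN/2.8
= 2·131 + 87/18 + 74/2.8
= 262 + 4.83 + 26.43
= 293.26 mOsm/kg ≈ 293.3 mOsm/kg
Osmolar gap = measured − calculated = 301 − 293.3 = 7.7 mOsm/kg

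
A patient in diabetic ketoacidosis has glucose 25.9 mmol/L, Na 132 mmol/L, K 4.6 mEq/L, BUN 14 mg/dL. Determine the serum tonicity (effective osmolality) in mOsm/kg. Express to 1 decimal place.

Effective osmolality excludes urea (freely permeant across cell membranes):
2·Na + glucose
= 2·132 + 25.9
= 264 + 25.9
= 289.9 mOsm/kg

289.9 mOsm/kg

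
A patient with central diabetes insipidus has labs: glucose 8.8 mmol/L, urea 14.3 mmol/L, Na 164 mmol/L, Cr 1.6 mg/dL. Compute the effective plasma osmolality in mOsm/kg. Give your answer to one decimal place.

336.8 mOsm/kg

Effective osmolality excludes urea (freely permeant across cell membranes):
2·Na + glucose
= 2·164 + 8.8
= 328 + 8.8
= 336.8 mOsm/kg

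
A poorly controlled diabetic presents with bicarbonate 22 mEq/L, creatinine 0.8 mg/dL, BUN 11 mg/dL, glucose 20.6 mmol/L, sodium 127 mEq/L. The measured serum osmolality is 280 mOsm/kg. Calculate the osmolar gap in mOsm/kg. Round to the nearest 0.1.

Calculated osmolality = 2·Na + glucose + BUN/2.8
= 2·127 + 20.6 + 11/2.8
= 254 + 20.60 + 3.93
= 278.53 mOsm/kg ≈ 278.5 mOsm/kg
Osmolar gap = measured − calculated = 280 − 278.5 = 1.5 mOsm/kg

1.5 mOsm/kg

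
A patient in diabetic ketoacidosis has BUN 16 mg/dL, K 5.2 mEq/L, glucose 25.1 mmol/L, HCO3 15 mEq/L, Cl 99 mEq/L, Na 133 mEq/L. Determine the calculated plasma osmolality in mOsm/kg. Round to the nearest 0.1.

296.8 mOsm/kg

Calculated osmolality = 2·Na + glucose + BUN/2.8
= 2·133 + 25.1 + 16/2.8
= 266 + 25.10 + 5.71
= 296.81 mOsm/kg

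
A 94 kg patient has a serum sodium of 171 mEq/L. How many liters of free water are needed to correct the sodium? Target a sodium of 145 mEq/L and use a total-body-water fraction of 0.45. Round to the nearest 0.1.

TBW = 0.45 · 94 = 42.3 L
Free water deficit = TBW · (Na/145 − 1)
= 42.3 · (171/145 − 1)
= 42.3 · 0.1793
= 7.58 L

7.6 L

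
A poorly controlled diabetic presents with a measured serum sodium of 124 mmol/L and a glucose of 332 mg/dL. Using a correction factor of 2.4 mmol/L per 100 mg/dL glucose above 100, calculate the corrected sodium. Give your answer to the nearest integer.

Corrected Na = measured Na + 2.4 · (glucose − 100)/100
= 124 + 2.4 · (332 − 100)/100
= 124 + 5.6
= 129.6 mmol/L

130 mmol/L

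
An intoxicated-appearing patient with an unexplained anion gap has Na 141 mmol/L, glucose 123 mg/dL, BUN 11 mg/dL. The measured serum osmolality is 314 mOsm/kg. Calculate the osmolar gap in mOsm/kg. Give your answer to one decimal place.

Calculated osmolality = 2·Na + glucose/18 + BUN/2.8
= 2·141 + 123/18 + 11/2.8
= 282 + 6.83 + 3.93
= 292.76 mOsm/kg ≈ 292.8 mOsm/kg
Osmolar gap = measured − calculated = 314 − 292.8 = 21.2 mOsm/kg

21.2 mOsm/kg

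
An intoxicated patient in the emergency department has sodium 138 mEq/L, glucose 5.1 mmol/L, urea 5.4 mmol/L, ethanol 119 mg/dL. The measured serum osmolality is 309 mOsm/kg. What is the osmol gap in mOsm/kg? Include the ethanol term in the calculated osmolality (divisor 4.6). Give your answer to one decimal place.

-3.4 mOsm/kg

Calculated osmolality = 2·Na + glucose + urea + ethanol/4.6
= 2·138 + 5.1 + 5.4 + 119/4.6
= 276 + 5.10 + 5.40 + 25.87
= 312.37 mOsm/kg ≈ 312.4 mOsm/kg
Osmolar gap = measured − calculated = 309 − 312.4 = -3.4 mOsm/kg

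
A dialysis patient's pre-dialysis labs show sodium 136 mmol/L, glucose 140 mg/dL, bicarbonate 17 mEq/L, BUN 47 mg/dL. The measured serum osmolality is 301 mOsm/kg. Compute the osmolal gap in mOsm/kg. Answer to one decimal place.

4.4 mOsm/kg

Calculated osmolality = 2·Na + glucose/18 + BUN/2.8
= 2·136 + 140/18 + 47/2.8
= 272 + 7.78 + 16.79
= 296.57 mOsm/kg ≈ 296.6 mOsm/kg
Osmolar gap = measured − calculated = 301 − 296.6 = 4.4 mOsm/kg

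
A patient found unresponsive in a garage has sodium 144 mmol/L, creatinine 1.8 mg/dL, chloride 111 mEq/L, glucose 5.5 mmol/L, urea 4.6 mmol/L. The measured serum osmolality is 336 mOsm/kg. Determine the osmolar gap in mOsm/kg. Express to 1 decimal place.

37.9 mOsm/kg

Calculated osmolality = 2·Na + glucose + urea
= 2·144 + 5.5 + 4.6
= 288 + 5.50 + 4.60
= 298.1 mOsm/kg ≈ 298.1 mOsm/kg
Osmolar gap = measured − calculated = 336 − 298.1 = 37.9 mOsm/kg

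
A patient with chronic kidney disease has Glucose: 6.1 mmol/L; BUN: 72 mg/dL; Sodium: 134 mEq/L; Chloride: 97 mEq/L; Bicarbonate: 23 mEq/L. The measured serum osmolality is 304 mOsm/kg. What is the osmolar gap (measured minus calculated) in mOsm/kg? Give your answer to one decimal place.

4.2 mOsm/kg

Calculated osmolality = 2·Na + glucose + BUN/2.8
= 2·134 + 6.1 + 72/2.8
= 268 + 6.10 + 25.71
= 299.81 mOsm/kg ≈ 299.8 mOsm/kg
Osmolar gap = measured − calculated = 304 − 299.8 = 4.2 mOsm/kg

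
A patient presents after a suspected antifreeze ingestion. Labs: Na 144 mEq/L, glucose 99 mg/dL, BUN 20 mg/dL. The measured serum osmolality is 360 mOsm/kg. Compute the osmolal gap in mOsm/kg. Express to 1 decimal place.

59.4 mOsm/kg

Calculated osmolality = 2·Na + glucose/18 + BUN/2.8
= 2·144 + 99/18 + 20/2.8
= 288 + 5.50 + 7.14
= 300.64 mOsm/kg ≈ 300.6 mOsm/kg
Osmolar gap = measured − calculated = 360 − 300.6 = 59.4 mOsm/kg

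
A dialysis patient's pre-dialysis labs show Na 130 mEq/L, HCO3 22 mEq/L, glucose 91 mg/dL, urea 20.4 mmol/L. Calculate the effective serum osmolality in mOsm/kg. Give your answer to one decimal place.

Effective osmolality excludes urea (freely permeant across cell membranes):
2·Na + glucose/18
= 2·130 + 91/18
= 260 + 5.06
= 265.06 mOsm/kg

265.1 mOsm/kg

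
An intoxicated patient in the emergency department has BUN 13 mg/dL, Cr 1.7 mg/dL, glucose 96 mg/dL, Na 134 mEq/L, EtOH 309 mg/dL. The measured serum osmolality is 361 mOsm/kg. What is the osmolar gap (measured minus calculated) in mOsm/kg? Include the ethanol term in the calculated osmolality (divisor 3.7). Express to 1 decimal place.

Calculated osmolality = 2·Na + glucose/18 + BUN/2.8 + ethanol/3.7
= 2·134 + 96/18 + 13/2.8 + 309/3.7
= 268 + 5.33 + 4.64 + 83.51
= 361.48 mOsm/kg ≈ 361.5 mOsm/kg
Osmolar gap = measured − calculated = 361 − 361.5 = -0.5 mOsm/kg

-0.5 mOsm/kg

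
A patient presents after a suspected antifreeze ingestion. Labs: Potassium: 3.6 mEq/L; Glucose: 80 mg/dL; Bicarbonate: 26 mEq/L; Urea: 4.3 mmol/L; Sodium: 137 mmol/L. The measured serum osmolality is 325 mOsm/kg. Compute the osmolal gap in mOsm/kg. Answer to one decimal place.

42.3 mOsm/kg

Calculated osmolality = 2·Na + glucose/18 + urea
= 2·137 + 80/18 + 4.3
= 274 + 4.44 + 4.30
= 282.74 mOsm/kg ≈ 282.7 mOsm/kg
Osmolar gap = measured − calculated = 325 − 282.7 = 42.3 mOsm/kg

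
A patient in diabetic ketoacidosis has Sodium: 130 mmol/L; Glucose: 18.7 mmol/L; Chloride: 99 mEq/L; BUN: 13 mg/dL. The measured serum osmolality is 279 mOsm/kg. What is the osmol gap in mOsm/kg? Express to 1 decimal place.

-4.3 mOsm/kg

Calculated osmolality = 2·Na + glucose + BUN/2.8
= 2·130 + 18.7 + 13/2.8
= 260 + 18.70 + 4.64
= 283.34 mOsm/kg ≈ 283.3 mOsm/kg
Osmolar gap = measured − calculated = 279 − 283.3 = -4.3 mOsm/kg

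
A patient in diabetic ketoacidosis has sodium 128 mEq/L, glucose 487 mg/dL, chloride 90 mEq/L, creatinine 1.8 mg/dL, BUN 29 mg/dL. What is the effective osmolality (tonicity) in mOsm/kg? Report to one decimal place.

283.1 mOsm/kg

Effective osmolality excludes urea (freely permeant across cell membranes):
2·Na + glucose/18
= 2·128 + 487/18
= 256 + 27.06
= 283.06 mOsm/kg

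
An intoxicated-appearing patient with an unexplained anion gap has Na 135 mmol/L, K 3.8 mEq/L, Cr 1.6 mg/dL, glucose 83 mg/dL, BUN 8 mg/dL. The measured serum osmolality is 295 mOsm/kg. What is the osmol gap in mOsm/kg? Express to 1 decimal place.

17.5 mOsm/kg

Calculated osmolality = 2·Na + glucose/18 + BUN/2.8
= 2·135 + 83/18 + 8/2.8
= 270 + 4.61 + 2.86
= 277.47 mOsm/kg ≈ 277.5 mOsm/kg
Osmolar gap = measured − calculated = 295 − 277.5 = 17.5 mOsm/kg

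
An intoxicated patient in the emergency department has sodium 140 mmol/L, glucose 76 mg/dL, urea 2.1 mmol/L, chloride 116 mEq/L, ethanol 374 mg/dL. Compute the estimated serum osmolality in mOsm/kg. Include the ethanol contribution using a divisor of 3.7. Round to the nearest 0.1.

387.4 mOsm/kg

Calculated osmolality = 2·Na + glucose/18 + urea + ethanol/3.7
= 2·140 + 76/18 + 2.1 + 374/3.7
= 280 + 4.22 + 2.10 + 101.08
= 387.4 mOsm/kg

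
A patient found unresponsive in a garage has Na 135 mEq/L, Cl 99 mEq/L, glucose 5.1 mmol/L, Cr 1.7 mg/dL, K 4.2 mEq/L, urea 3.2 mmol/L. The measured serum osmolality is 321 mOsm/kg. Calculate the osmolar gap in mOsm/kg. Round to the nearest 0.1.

Calculated osmolality = 2·Na + glucose + urea
= 2·135 + 5.1 + 3.2
= 270 + 5.10 + 3.20
= 278.3 mOsm/kg ≈ 278.3 mOsm/kg
Osmolar gap = measured − calculated = 321 − 278.3 = 42.7 mOsm/kg

42.7 mOsm/kg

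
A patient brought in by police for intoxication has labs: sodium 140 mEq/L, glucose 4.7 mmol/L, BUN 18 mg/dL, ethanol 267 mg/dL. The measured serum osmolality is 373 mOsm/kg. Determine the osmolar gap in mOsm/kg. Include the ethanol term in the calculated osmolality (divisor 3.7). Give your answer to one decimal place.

9.7 mOsm/kg

Calculated osmolality = 2·Na + glucose + BUN/2.8 + ethanol/3.7
= 2·140 + 4.7 + 18/2.8 + 267/3.7
= 280 + 4.70 + 6.43 + 72.16
= 363.29 mOsm/kg ≈ 363.3 mOsm/kg
Osmolar gap = measured − calculated = 373 − 363.3 = 9.7 mOsm/kg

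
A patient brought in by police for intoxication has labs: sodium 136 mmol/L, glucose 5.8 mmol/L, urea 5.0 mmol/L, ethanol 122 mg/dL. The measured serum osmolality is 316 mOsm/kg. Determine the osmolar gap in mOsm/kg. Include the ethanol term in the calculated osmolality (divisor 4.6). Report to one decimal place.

6.7 mOsm/kg

Calculated osmolality = 2·Na + glucose + urea + ethanol/4.6
= 2·136 + 5.8 + 5 + 122/4.6
= 272 + 5.80 + 5 + 26.52
= 309.32 mOsm/kg ≈ 309.3 mOsm/kg
Osmolar gap = measured − calculated = 316 − 309.3 = 6.7 mOsm/kg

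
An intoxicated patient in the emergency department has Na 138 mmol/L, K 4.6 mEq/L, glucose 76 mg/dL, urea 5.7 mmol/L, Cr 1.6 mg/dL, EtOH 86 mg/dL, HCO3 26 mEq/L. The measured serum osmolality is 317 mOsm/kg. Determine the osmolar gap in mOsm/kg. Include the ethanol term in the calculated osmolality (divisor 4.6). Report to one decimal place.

12.4 mOsm/kg

Calculated osmolality = 2·Na + glucose/18 + urea + ethanol/4.6
= 2·138 + 76/18 + 5.7 + 86/4.6
= 276 + 4.22 + 5.70 + 18.70
= 304.62 mOsm/kg ≈ 304.6 mOsm/kg
Osmolar gap = measured − calculated = 317 − 304.6 = 12.4 mOsm/kg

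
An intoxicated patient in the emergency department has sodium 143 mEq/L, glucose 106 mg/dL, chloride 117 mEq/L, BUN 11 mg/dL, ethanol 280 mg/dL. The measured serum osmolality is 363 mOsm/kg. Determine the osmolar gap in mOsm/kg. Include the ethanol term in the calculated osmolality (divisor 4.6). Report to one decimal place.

Calculated osmolality = 2·Na + glucose/18 + BUN/2.8 + ethanol/4.6
= 2·143 + 106/18 + 11/2.8 + 280/4.6
= 286 + 5.89 + 3.93 + 60.87
= 356.69 mOsm/kg ≈ 356.7 mOsm/kg
Osmolar gap = measured − calculated = 363 − 356.7 = 6.3 mOsm/kg

6.3 mOsm/kg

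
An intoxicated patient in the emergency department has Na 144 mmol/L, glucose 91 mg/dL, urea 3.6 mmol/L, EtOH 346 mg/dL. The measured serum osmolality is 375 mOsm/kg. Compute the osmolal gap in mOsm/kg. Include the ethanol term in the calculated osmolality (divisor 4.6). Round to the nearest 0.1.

Calculated osmolality = 2·Na + glucose/18 + urea + ethanol/4.6
= 2·144 + 91/18 + 3.6 + 346/4.6
= 288 + 5.06 + 3.60 + 75.22
= 371.88 mOsm/kg ≈ 371.9 mOsm/kg
Osmolar gap = measured − calculated = 375 − 371.9 = 3.1 mOsm/kg

3.1 mOsm/kg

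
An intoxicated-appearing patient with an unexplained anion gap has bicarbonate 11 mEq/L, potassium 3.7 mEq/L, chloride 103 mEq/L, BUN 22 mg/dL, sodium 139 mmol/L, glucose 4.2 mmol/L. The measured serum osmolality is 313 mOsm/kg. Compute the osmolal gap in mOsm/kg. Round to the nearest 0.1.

22.9 mOsm/kg

Calculated osmolality = 2·Na + glucose + BUN/2.8
= 2·139 + 4.2 + 22/2.8
= 278 + 4.20 + 7.86
= 290.06 mOsm/kg ≈ 290.1 mOsm/kg
Osmolar gap = measured − calculated = 313 − 290.1 = 22.9 mOsm/kg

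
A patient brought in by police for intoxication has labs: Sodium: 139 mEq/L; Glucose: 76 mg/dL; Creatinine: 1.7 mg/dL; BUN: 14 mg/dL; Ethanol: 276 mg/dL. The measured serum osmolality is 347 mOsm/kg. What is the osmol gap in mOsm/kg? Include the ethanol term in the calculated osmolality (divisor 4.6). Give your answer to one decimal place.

-0.2 mOsm/kg

Calculated osmolality = 2·Na + glucose/18 + BUN/2.8 + ethanol/4.6
= 2·139 + 76/18 + 14/2.8 + 276/4.6
= 278 + 4.22 + 5 + 60
= 347.22 mOsm/kg ≈ 347.2 mOsm/kg
Osmolar gap = measured − calculated = 347 − 347.2 = -0.2 mOsm/kg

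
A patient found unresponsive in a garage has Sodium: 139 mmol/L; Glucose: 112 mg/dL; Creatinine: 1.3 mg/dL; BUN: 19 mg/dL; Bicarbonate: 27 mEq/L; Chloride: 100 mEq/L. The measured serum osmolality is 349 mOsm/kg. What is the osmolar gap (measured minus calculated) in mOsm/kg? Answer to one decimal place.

Calculated osmolality = 2·Na + glucose/18 + BUN/2.8
= 2·139 + 112/18 + 19/2.8
= 278 + 6.22 + 6.79
= 291.01 mOsm/kg ≈ 291.0 mOsm/kg
Osmolar gap = measured − calculated = 349 − 291.0 = 58.0 mOsm/kg

58.0 mOsm/kg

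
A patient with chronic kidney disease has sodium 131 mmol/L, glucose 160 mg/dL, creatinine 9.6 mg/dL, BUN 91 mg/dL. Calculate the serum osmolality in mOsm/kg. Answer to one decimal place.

303.4 mOsm/kg

Calculated osmolality = 2·Na + glucose/18 + BUN/2.8
= 2·131 + 160/18 + 91/2.8
= 262 + 8.89 + 32.50
= 303.39 mOsm/kg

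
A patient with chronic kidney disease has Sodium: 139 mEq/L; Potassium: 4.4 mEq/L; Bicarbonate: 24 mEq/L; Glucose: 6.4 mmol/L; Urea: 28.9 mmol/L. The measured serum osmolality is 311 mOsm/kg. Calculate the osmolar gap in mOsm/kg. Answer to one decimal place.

-2.3 mOsm/kg

Calculated osmolality = 2·Na + glucose + urea
= 2·139 + 6.4 + 28.9
= 278 + 6.40 + 28.90
= 313.3 mOsm/kg ≈ 313.3 mOsm/kg
Osmolar gap = measured − calculated = 311 − 313.3 = -2.3 mOsm/kg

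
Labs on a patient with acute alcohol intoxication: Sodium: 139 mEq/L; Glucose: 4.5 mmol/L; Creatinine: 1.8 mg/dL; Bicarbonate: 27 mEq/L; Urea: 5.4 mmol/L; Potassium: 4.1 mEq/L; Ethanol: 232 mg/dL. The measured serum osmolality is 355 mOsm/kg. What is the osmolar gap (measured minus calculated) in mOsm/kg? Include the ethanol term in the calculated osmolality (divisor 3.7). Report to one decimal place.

4.4 mOsm/kg

Calculated osmolality = 2·Na + glucose + urea + ethanol/3.7
= 2·139 + 4.5 + 5.4 + 232/3.7
= 278 + 4.50 + 5.40 + 62.70
= 350.6 mOsm/kg ≈ 350.6 mOsm/kg
Osmolar gap = measured − calculated = 355 − 350.6 = 4.4 mOsm/kg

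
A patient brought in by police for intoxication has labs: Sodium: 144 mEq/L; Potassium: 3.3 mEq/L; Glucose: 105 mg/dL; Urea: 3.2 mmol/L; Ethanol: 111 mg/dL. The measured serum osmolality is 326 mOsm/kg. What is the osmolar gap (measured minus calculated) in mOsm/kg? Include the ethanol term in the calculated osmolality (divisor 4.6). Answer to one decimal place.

Calculated osmolality = 2·Na + glucose/18 + urea + ethanol/4.6
= 2·144 + 105/18 + 3.2 + 111/4.6
= 288 + 5.83 + 3.20 + 24.13
= 321.16 mOsm/kg ≈ 321.2 mOsm/kg
Osmolar gap = measured − calculated = 326 − 321.2 = 4.8 mOsm/kg

4.8 mOsm/kg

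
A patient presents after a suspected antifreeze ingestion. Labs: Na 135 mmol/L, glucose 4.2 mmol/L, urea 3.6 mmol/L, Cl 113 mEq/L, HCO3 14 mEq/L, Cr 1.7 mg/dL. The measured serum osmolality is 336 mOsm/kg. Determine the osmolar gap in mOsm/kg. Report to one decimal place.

58.2 mOsm/kg

Calculated osmolality = 2·Na + glucose + urea
= 2·135 + 4.2 + 3.6
= 270 + 4.20 + 3.60
= 277.8 mOsm/kg ≈ 277.8 mOsm/kg
Osmolar gap = measured − calculated = 336 − 277.8 = 58.2 mOsm/kg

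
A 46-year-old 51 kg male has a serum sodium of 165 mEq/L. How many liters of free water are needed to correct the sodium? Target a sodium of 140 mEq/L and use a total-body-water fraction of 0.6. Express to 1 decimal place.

5.5 L

TBW = 0.6 · 51 = 30.6 L
Free water deficit = TBW · (Na/140 − 1)
= 30.6 · (165/140 − 1)
= 30.6 · 0.1786
= 5.47 L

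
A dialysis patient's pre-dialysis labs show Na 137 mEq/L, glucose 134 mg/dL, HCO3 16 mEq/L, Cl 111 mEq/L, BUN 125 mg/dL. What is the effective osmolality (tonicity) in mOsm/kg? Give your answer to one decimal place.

281.4 mOsm/kg

Effective osmolality excludes urea (freely permeant across cell membranes):
2·Na + glucose/18
= 2·137 + 134/18
= 274 + 7.44
= 281.44 mOsm/kg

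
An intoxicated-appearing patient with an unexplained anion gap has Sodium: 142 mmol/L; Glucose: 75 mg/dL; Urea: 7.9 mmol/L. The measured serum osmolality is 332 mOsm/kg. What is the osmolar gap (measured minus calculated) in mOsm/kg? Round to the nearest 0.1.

Calculated osmolality = 2·Na + glucose/18 + urea
= 2·142 + 75/18 + 7.9
= 284 + 4.17 + 7.90
= 296.07 mOsm/kg ≈ 296.1 mOsm/kg
Osmolar gap = measured − calculated = 332 − 296.1 = 35.9 mOsm/kg

35.9 mOsm/kg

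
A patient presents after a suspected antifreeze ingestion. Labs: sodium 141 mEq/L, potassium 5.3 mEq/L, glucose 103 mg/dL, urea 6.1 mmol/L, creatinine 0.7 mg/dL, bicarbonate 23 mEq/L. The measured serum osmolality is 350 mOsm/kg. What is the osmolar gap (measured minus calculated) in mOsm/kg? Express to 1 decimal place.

56.2 mOsm/kg

Calculated osmolality = 2·Na + glucose/18 + urea
= 2·141 + 103/18 + 6.1
= 282 + 5.72 + 6.10
= 293.82 mOsm/kg ≈ 293.8 mOsm/kg
Osmolar gap = measured − calculated = 350 − 293.8 = 56.2 mOsm/kg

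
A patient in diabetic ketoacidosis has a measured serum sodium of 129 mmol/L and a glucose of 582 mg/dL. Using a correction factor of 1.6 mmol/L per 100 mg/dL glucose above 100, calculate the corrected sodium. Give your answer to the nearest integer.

137 mmol/L

Corrected Na = measured Na + 1.6 · (glucose − 100)/100
= 129 + 1.6 · (582 − 100)/100
= 129 + 7.7
= 136.7 mmol/L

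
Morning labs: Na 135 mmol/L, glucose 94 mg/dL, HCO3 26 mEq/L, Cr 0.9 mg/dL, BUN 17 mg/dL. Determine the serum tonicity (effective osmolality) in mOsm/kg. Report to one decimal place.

275.2 mOsm/kg

Effective osmolality excludes urea (freely permeant across cell membranes):
2·Na + glucose/18
= 2·135 + 94/18
= 270 + 5.22
= 275.22 mOsm/kg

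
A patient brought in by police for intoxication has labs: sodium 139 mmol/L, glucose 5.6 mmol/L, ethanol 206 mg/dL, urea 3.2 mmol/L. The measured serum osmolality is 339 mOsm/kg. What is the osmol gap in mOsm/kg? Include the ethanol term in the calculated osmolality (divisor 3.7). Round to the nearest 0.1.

-3.5 mOsm/kg

Calculated osmolality = 2·Na + glucose + urea + ethanol/3.7
= 2·139 + 5.6 + 3.2 + 206/3.7
= 278 + 5.60 + 3.20 + 55.68
= 342.48 mOsm/kg ≈ 342.5 mOsm/kg
Osmolar gap = measured − calculated = 339 − 342.5 = -3.5 mOsm/kg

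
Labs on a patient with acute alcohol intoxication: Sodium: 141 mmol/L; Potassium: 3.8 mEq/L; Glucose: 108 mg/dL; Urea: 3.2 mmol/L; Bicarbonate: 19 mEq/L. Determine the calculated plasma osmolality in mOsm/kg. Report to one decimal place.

291.2 mOsm/kg

Calculated osmolality = 2·Na + glucose/18 + urea
= 2·141 + 108/18 + 3.2
= 282 + 6 + 3.20
= 291.2 mOsm/kg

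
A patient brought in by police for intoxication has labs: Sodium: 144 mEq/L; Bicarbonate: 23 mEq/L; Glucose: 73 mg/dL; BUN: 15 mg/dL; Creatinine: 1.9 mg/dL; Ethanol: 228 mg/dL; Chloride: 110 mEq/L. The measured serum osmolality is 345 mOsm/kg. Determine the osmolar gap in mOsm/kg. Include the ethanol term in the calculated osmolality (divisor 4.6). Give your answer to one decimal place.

-2.0 mOsm/kg

Calculated osmolality = 2·Na + glucose/18 + BUN/2.8 + ethanol/4.6
= 2·144 + 73/18 + 15/2.8 + 228/4.6
= 288 + 4.06 + 5.36 + 49.57
= 346.99 mOsm/kg ≈ 347.0 mOsm/kg
Osmolar gap = measured − calculated = 345 − 347.0 = -2.0 mOsm/kg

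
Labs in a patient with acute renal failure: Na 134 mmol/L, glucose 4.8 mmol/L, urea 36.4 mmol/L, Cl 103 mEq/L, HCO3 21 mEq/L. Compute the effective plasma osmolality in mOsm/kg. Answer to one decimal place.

Effective osmolality excludes urea (freely permeant across cell membranes):
2·Na + glucose
= 2·134 + 4.8
= 268 + 4.8
= 272.8 mOsm/kg

272.8 mOsm/kg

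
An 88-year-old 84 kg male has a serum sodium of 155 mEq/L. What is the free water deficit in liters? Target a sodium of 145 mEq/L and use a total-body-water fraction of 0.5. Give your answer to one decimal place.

TBW = 0.5 · 84 = 42 L
Free water deficit = TBW · (Na/145 − 1)
= 42 · (155/145 − 1)
= 42 · 0.069
= 2.9 L

2.9 L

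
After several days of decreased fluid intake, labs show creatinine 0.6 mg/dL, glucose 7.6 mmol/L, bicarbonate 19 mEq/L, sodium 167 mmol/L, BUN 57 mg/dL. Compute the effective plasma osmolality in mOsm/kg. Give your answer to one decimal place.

Effective osmolality excludes urea (freely permeant across cell membranes):
2·Na + glucose
= 2·167 + 7.6
= 334 + 7.6
= 341.6 mOsm/kg

341.6 mOsm/kg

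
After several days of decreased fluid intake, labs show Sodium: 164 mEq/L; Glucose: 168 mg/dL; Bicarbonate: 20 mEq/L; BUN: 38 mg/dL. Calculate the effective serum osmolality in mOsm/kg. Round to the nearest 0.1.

337.3 mOsm/kg

Effective osmolality excludes urea (freely permeant across cell membranes):
2·Na + glucose/18
= 2·164 + 168/18
= 328 + 9.33
= 337.33 mOsm/kg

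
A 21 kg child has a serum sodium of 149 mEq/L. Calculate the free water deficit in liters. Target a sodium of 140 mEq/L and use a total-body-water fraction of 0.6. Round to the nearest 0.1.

TBW = 0.6 · 21 = 12.6 L
Free water deficit = TBW · (Na/140 − 1)
= 12.6 · (149/140 − 1)
= 12.6 · 0.0643
= 0.81 L

0.8 L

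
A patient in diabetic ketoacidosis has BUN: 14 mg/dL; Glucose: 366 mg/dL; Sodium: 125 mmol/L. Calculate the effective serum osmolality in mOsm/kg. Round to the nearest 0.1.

270.3 mOsm/kg

Effective osmolality excludes urea (freely permeant across cell membranes):
2·Na + glucose/18
= 2·125 + 366/18
= 250 + 20.33
= 270.33 mOsm/kg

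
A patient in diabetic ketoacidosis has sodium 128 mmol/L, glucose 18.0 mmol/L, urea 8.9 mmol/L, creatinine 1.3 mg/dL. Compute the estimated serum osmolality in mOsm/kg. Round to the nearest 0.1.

282.9 mOsm/kg

Calculated osmolality = 2·Na + glucose + urea
= 2·128 + 18 + 8.9
= 256 + 18 + 8.90
= 282.9 mOsm/kg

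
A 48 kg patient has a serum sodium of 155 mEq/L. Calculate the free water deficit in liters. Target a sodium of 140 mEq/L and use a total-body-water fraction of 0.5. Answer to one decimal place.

2.6 L

TBW = 0.5 · 48 = 24 L
Free water deficit = TBW · (Na/140 − 1)
= 24 · (155/140 − 1)
= 24 · 0.1071
= 2.57 L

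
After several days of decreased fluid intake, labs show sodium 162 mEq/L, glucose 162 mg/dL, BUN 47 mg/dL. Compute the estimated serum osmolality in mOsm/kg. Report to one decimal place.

349.8 mOsm/kg

Calculated osmolality = 2·Na + glucose/18 + BUN/2.8
= 2·162 + 162/18 + 47/2.8
= 324 + 9 + 16.79
= 349.79 mOsm/kg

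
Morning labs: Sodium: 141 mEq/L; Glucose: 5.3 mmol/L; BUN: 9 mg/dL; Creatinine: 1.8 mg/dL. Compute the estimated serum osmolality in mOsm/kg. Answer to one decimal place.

290.5 mOsm/kg

Calculated osmolality = 2·Na + glucose + BUN/2.8
= 2·141 + 5.3 + 9/2.8
= 282 + 5.30 + 3.21
= 290.51 mOsm/kg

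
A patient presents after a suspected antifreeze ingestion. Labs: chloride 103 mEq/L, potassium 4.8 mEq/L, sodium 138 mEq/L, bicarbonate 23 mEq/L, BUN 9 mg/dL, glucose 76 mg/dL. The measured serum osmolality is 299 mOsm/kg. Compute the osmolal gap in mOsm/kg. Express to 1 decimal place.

15.6 mOsm/kg

Calculated osmolality = 2·Na + glucose/18 + BUN/2.8
= 2·138 + 76/18 + 9/2.8
= 276 + 4.22 + 3.21
= 283.43 mOsm/kg ≈ 283.4 mOsm/kg
Osmolar gap = measured − calculated = 299 − 283.4 = 15.6 mOsm/kg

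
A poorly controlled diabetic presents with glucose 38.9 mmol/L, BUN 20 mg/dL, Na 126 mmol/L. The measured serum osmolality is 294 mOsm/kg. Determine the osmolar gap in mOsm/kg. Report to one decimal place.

Calculated osmolality = 2·Na + glucose + BUN/2.8
= 2·126 + 38.9 + 20/2.8
= 252 + 38.90 + 7.14
= 298.04 mOsm/kg ≈ 298.0 mOsm/kg
Osmolar gap = measured − calculated = 294 − 298.0 = -4.0 mOsm/kg

-4.0 mOsm/kg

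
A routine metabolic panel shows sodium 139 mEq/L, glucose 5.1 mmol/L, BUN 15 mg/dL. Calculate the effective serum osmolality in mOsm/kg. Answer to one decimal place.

Effective osmolality excludes urea (freely permeant across cell membranes):
2·Na + glucose
= 2·139 + 5.1
= 278 + 5.1
= 283.1 mOsm/kg

283.1 mOsm/kg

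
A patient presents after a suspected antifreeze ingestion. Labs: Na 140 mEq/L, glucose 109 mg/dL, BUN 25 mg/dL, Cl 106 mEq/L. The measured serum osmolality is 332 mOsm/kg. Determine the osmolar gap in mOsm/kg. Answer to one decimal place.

37.0 mOsm/kg

Calculated osmolality = 2·Na + glucose/18 + BUN/2.8
= 2·140 + 109/18 + 25/2.8
= 280 + 6.06 + 8.93
= 294.99 mOsm/kg ≈ 295.0 mOsm/kg
Osmolar gap = measured − calculated = 332 − 295.0 = 37.0 mOsm/kg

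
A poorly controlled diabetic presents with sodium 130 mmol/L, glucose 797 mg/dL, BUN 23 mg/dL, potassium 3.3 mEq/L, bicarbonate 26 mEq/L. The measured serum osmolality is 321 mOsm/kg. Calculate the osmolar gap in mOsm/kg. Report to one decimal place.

Calculated osmolality = 2·Na + glucose/18 + BUN/2.8
= 2·130 + 797/18 + 23/2.8
= 260 + 44.28 + 8.21
= 312.49 mOsm/kg ≈ 312.5 mOsm/kg
Osmolar gap = measured − calculated = 321 − 312.5 = 8.5 mOsm/kg

8.5 mOsm/kg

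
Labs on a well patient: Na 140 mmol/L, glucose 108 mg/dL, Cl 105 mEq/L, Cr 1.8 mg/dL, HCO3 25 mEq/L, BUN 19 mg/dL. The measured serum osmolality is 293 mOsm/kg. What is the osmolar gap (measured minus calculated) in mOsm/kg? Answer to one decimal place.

Calculated osmolality = 2·Na + glucose/18 + BUN/2.8
= 2·140 + 108/18 + 19/2.8
= 280 + 6 + 6.79
= 292.79 mOsm/kg ≈ 292.8 mOsm/kg
Osmolar gap = measured − calculated = 293 − 292.8 = 0.2 mOsm/kg

0.2 mOsm/kg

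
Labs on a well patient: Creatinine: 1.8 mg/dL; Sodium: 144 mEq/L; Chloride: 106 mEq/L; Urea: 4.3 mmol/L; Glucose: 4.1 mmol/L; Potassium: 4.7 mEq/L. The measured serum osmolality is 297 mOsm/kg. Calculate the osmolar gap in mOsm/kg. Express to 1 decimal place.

Calculated osmolality = 2·Na + glucose + urea
= 2·144 + 4.1 + 4.3
= 288 + 4.10 + 4.30
= 296.4 mOsm/kg ≈ 296.4 mOsm/kg
Osmolar gap = measured − calculated = 297 − 296.4 = 0.6 mOsm/kg

0.6 mOsm/kg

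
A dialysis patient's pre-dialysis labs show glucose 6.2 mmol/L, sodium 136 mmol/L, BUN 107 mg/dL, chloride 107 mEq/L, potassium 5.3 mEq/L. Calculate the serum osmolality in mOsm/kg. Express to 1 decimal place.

Calculated osmolality = 2·Na + glucose + BUN/2.8
= 2·136 + 6.2 + 107/2.8
= 272 + 6.20 + 38.21
= 316.41 mOsm/kg

316.4 mOsm/kg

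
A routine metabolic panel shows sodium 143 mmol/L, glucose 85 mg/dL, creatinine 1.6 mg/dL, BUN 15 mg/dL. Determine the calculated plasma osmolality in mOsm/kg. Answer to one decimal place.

Calculated osmolality = 2·Na + glucose/18 + BUN/2.8
= 2·143 + 85/18 + 15/2.8
= 286 + 4.72 + 5.36
= 296.08 mOsm/kg

296.1 mOsm/kg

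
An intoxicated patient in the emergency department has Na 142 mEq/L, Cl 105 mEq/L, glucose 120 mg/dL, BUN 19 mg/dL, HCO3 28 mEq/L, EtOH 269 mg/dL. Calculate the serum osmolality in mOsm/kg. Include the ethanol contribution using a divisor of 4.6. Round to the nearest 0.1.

355.9 mOsm/kg

Calculated osmolality = 2·Na + glucose/18 + BUN/2.8 + ethanol/4.6
= 2·142 + 120/18 + 19/2.8 + 269/4.6
= 284 + 6.67 + 6.79 + 58.48
= 355.94 mOsm/kg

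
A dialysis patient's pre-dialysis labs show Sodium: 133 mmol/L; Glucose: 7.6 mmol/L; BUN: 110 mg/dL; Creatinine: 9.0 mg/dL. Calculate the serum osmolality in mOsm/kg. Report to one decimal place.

Calculated osmolality = 2·Na + glucose + BUN/2.8
= 2·133 + 7.6 + 110/2.8
= 266 + 7.60 + 39.29
= 312.89 mOsm/kg

312.9 mOsm/kg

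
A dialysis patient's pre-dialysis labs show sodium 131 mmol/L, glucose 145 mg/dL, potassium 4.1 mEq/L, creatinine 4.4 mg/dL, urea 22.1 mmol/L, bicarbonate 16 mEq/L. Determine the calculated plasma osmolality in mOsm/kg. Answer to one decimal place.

Calculated osmolality = 2·Na + glucose/18 + urea
= 2·131 + 145/18 + 22.1
= 262 + 8.06 + 22.10
= 292.16 mOsm/kg

292.2 mOsm/kg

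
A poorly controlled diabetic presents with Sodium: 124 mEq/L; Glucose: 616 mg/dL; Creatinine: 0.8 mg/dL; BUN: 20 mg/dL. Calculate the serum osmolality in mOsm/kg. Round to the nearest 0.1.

289.4 mOsm/kg

Calculated osmolality = 2·Na + glucose/18 + BUN/2.8
= 2·124 + 616/18 + 20/2.8
= 248 + 34.22 + 7.14
= 289.36 mOsm/kg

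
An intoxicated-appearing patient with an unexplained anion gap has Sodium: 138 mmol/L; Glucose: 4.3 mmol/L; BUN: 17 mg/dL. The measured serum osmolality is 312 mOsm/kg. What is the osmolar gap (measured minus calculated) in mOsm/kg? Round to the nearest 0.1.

25.6 mOsm/kg

Calculated osmolality = 2·Na + glucose + BUN/2.8
= 2·138 + 4.3 + 17/2.8
= 276 + 4.30 + 6.07
= 286.37 mOsm/kg ≈ 286.4 mOsm/kg
Osmolar gap = measured − calculated = 312 − 286.4 = 25.6 mOsm/kg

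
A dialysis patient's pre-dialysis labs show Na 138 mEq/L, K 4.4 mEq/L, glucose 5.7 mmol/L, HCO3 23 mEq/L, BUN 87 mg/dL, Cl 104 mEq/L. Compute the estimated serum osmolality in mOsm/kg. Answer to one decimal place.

Calculated osmolality = 2·Na + glucose + BUN/2.8
= 2·138 + 5.7 + 87/2.8
= 276 + 5.70 + 31.07
= 312.77 mOsm/kg

312.8 mOsm/kg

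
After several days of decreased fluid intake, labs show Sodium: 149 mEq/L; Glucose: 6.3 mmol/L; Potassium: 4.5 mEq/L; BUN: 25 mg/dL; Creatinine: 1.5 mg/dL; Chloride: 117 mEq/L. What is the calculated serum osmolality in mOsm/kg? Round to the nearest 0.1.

313.2 mOsm/kg

Calculated osmolality = 2·Na + glucose + BUN/2.8
= 2·149 + 6.3 + 25/2.8
= 298 + 6.30 + 8.93
= 313.23 mOsm/kg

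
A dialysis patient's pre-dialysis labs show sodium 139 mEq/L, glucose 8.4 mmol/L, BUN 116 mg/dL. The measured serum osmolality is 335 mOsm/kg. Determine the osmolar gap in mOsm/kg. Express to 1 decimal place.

Calculated osmolality = 2·Na + glucose + BUN/2.8
= 2·139 + 8.4 + 116/2.8
= 278 + 8.40 + 41.43
= 327.83 mOsm/kg ≈ 327.8 mOsm/kg
Osmolar gap = measured − calculated = 335 − 327.8 = 7.2 mOsm/kg

7.2 mOsm/kg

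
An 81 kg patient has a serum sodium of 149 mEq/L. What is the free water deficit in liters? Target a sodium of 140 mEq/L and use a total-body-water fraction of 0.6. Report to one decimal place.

3.1 L

TBW = 0.6 · 81 = 48.6 L
Free water deficit = TBW · (Na/140 − 1)
= 48.6 · (149/140 − 1)
= 48.6 · 0.0643
= 3.12 L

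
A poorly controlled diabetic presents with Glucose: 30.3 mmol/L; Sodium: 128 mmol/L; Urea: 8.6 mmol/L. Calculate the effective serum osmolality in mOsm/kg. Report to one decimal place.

Effective osmolality excludes urea (freely permeant across cell membranes):
2·Na + glucose
= 2·128 + 30.3
= 256 + 30.3
= 286.3 mOsm/kg

286.3 mOsm/kg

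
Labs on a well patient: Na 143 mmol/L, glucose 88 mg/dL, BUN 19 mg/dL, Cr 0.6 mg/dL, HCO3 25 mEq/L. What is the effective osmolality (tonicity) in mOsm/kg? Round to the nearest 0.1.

290.9 mOsm/kg

Effective osmolality excludes urea (freely permeant across cell membranes):
2·Na + glucose/18
= 2·143 + 88/18
= 286 + 4.89
= 290.89 mOsm/kg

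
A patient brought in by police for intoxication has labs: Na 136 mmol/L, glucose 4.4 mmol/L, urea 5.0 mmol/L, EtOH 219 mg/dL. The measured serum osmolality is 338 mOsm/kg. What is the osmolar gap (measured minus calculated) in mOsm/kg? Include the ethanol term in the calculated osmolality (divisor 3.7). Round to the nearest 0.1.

-2.6 mOsm/kg

Calculated osmolality = 2·Na + glucose + urea + ethanol/3.7
= 2·136 + 4.4 + 5 + 219/3.7
= 272 + 4.40 + 5 + 59.19
= 340.59 mOsm/kg ≈ 340.6 mOsm/kg
Osmolar gap = measured − calculated = 338 − 340.6 = -2.6 mOsm/kg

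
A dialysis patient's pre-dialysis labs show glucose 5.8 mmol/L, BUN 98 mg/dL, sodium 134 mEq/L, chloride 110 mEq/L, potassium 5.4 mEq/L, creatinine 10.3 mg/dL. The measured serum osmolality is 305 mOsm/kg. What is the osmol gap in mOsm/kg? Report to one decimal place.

Calculated osmolality = 2·Na + glucose + BUN/2.8
= 2·134 + 5.8 + 98/2.8
= 268 + 5.80 + 35
= 308.8 mOsm/kg ≈ 308.8 mOsm/kg
Osmolar gap = measured − calculated = 305 − 308.8 = -3.8 mOsm/kg

-3.8 mOsm/kg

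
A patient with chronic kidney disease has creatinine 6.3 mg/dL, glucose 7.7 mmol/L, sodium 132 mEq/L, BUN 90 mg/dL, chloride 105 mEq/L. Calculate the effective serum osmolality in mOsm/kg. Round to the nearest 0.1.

271.7 mOsm/kg

Effective osmolality excludes urea (freely permeant across cell membranes):
2·Na + glucose
= 2·132 + 7.7
= 264 + 7.7
= 271.7 mOsm/kg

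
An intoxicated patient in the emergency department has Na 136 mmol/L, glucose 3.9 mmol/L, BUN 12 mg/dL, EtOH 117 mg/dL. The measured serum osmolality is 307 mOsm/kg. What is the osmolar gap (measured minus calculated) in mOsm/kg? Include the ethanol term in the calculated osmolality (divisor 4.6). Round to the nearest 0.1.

1.4 mOsm/kg

Calculated osmolality = 2·Na + glucose + BUN/2.8 + ethanol/4.6
= 2·136 + 3.9 + 12/2.8 + 117/4.6
= 272 + 3.90 + 4.29 + 25.43
= 305.62 mOsm/kg ≈ 305.6 mOsm/kg
Osmolar gap = measured − calculated = 307 − 305.6 = 1.4 mOsm/kg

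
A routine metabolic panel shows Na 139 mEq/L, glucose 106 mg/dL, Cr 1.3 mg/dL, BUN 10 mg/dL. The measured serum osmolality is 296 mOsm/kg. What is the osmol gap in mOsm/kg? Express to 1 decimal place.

Calculated osmolality = 2·Na + glucose/18 + BUN/2.8
= 2·139 + 106/18 + 10/2.8
= 278 + 5.89 + 3.57
= 287.46 mOsm/kg ≈ 287.5 mOsm/kg
Osmolar gap = measured − calculated = 296 − 287.5 = 8.5 mOsm/kg

8.5 mOsm/kg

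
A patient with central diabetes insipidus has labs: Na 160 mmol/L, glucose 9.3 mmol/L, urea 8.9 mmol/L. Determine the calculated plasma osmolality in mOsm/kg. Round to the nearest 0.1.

338.2 mOsm/kg

Calculated osmolality = 2·Na + glucose + urea
= 2·160 + 9.3 + 8.9
= 320 + 9.30 + 8.90
= 338.2 mOsm/kg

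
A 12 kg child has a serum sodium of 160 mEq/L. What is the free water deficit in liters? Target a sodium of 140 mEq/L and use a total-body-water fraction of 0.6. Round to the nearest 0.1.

TBW = 0.6 · 12 = 7.2 L
Free water deficit = TBW · (Na/140 − 1)
= 7.2 · (160/140 − 1)
= 7.2 · 0.1429
= 1.03 L

1.0 L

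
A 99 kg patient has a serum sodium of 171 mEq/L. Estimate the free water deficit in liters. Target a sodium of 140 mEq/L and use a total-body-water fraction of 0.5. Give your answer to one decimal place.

11.0 L

TBW = 0.5 · 99 = 49.5 L
Free water deficit = TBW · (Na/140 − 1)
= 49.5 · (171/140 − 1)
= 49.5 · 0.2214
= 10.96 L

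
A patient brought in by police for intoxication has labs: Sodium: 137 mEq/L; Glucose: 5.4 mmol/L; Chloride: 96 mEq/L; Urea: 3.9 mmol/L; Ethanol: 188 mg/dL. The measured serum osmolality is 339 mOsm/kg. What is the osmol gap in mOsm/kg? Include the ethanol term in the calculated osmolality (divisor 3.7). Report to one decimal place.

4.9 mOsm/kg

Calculated osmolality = 2·Na + glucose + urea + ethanol/3.7
= 2·137 + 5.4 + 3.9 + 188/3.7
= 274 + 5.40 + 3.90 + 50.81
= 334.11 mOsm/kg ≈ 334.1 mOsm/kg
Osmolar gap = measured − calculated = 339 − 334.1 = 4.9 mOsm/kg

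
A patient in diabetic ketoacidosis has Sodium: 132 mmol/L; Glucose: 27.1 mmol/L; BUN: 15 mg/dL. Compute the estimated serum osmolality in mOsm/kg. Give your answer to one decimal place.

296.5 mOsm/kg

Calculated osmolality = 2·Na + glucose + BUN/2.8
= 2·132 + 27.1 + 15/2.8
= 264 + 27.10 + 5.36
= 296.46 mOsm/kg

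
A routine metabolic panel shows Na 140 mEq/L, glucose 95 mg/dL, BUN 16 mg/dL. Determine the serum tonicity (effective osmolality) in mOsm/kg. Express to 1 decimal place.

Effective osmolality excludes urea (freely permeant across cell membranes):
2·Na + glucose/18
= 2·140 + 95/18
= 280 + 5.28
= 285.28 mOsm/kg

285.3 mOsm/kg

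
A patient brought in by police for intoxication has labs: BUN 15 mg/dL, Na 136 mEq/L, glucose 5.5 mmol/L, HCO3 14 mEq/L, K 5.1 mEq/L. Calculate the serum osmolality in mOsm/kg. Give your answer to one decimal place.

282.9 mOsm/kg

Calculated osmolality = 2·Na + glucose + BUN/2.8
= 2·136 + 5.5 + 15/2.8
= 272 + 5.50 + 5.36
= 282.86 mOsm/kg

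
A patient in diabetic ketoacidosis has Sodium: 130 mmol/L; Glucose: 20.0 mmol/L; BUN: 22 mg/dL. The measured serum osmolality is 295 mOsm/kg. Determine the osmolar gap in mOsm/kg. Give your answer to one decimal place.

7.1 mOsm/kg

Calculated osmolality = 2·Na + glucose + BUN/2.8
= 2·130 + 20 + 22/2.8
= 260 + 20 + 7.86
= 287.86 mOsm/kg ≈ 287.9 mOsm/kg
Osmolar gap = measured − calculated = 295 − 287.9 = 7.1 mOsm/kg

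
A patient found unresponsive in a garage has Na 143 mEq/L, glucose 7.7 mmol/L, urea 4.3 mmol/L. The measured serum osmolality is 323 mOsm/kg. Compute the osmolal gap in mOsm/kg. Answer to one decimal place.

Calculated osmolality = 2·Na + glucose + urea
= 2·143 + 7.7 + 4.3
= 286 + 7.70 + 4.30
= 298 mOsm/kg ≈ 298.0 mOsm/kg
Osmolar gap = measured − calculated = 323 − 298.0 = 25.0 mOsm/kg

25.0 mOsm/kg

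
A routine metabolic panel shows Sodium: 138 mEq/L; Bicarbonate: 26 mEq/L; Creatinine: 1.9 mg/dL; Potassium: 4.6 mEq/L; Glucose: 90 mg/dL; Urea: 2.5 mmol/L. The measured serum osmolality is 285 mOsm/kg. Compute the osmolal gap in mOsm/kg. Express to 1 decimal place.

Calculated osmolality = 2·Na + glucose/18 + urea
= 2·138 + 90/18 + 2.5
= 276 + 5 + 2.50
= 283.5 mOsm/kg ≈ 283.5 mOsm/kg
Osmolar gap = measured − calculated = 285 − 283.5 = 1.5 mOsm/kg

1.5 mOsm/kg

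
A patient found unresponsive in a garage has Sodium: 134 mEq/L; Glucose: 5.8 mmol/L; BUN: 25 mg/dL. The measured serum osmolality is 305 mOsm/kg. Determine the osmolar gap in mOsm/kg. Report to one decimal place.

22.3 mOsm/kg

Calculated osmolality = 2·Na + glucose + BUN/2.8
= 2·134 + 5.8 + 25/2.8
= 268 + 5.80 + 8.93
= 282.73 mOsm/kg ≈ 282.7 mOsm/kg
Osmolar gap = measured − calculated = 305 − 282.7 = 22.3 mOsm/kg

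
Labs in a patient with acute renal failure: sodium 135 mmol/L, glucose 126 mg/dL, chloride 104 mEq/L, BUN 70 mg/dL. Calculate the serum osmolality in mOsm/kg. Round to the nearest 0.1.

302.0 mOsm/kg

Calculated osmolality = 2·Na + glucose/18 + BUN/2.8
= 2·135 + 126/18 + 70/2.8
= 270 + 7 + 25
= 302 mOsm/kg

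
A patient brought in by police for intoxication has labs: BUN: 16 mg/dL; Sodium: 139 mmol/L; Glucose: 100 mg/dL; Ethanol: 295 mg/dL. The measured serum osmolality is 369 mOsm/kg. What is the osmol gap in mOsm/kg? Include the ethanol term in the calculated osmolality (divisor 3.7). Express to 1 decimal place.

Calculated osmolality = 2·Na + glucose/18 + BUN/2.8 + ethanol/3.7
= 2·139 + 100/18 + 16/2.8 + 295/3.7
= 278 + 5.56 + 5.71 + 79.73
= 369 mOsm/kg ≈ 369.0 mOsm/kg
Osmolar gap = measured − calculated = 369 − 369.0 = 0.0 mOsm/kg

0.0 mOsm/kg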